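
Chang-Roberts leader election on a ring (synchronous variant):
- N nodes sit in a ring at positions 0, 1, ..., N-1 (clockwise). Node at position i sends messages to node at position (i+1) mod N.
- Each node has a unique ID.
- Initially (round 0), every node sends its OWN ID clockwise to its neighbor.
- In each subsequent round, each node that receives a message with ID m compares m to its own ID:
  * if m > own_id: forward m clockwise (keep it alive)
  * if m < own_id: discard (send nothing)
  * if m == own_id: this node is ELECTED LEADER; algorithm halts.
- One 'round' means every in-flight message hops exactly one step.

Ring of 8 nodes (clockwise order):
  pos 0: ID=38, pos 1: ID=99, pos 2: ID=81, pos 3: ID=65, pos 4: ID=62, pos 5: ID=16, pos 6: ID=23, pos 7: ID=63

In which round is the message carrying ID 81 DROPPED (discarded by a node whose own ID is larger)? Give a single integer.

Answer: 7

Derivation:
Round 1: pos1(id99) recv 38: drop; pos2(id81) recv 99: fwd; pos3(id65) recv 81: fwd; pos4(id62) recv 65: fwd; pos5(id16) recv 62: fwd; pos6(id23) recv 16: drop; pos7(id63) recv 23: drop; pos0(id38) recv 63: fwd
Round 2: pos3(id65) recv 99: fwd; pos4(id62) recv 81: fwd; pos5(id16) recv 65: fwd; pos6(id23) recv 62: fwd; pos1(id99) recv 63: drop
Round 3: pos4(id62) recv 99: fwd; pos5(id16) recv 81: fwd; pos6(id23) recv 65: fwd; pos7(id63) recv 62: drop
Round 4: pos5(id16) recv 99: fwd; pos6(id23) recv 81: fwd; pos7(id63) recv 65: fwd
Round 5: pos6(id23) recv 99: fwd; pos7(id63) recv 81: fwd; pos0(id38) recv 65: fwd
Round 6: pos7(id63) recv 99: fwd; pos0(id38) recv 81: fwd; pos1(id99) recv 65: drop
Round 7: pos0(id38) recv 99: fwd; pos1(id99) recv 81: drop
Round 8: pos1(id99) recv 99: ELECTED
Message ID 81 originates at pos 2; dropped at pos 1 in round 7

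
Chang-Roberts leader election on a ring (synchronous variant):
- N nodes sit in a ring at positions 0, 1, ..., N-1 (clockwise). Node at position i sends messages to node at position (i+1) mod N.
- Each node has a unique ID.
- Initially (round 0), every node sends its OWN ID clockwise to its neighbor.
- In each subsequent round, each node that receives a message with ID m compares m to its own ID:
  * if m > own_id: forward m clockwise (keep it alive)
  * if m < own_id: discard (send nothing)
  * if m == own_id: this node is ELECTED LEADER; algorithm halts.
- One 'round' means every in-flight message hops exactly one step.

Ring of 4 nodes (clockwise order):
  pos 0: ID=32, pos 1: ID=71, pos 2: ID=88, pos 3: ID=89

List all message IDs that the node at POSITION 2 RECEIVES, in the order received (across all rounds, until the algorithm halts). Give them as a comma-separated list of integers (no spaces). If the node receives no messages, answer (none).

Round 1: pos1(id71) recv 32: drop; pos2(id88) recv 71: drop; pos3(id89) recv 88: drop; pos0(id32) recv 89: fwd
Round 2: pos1(id71) recv 89: fwd
Round 3: pos2(id88) recv 89: fwd
Round 4: pos3(id89) recv 89: ELECTED

Answer: 71,89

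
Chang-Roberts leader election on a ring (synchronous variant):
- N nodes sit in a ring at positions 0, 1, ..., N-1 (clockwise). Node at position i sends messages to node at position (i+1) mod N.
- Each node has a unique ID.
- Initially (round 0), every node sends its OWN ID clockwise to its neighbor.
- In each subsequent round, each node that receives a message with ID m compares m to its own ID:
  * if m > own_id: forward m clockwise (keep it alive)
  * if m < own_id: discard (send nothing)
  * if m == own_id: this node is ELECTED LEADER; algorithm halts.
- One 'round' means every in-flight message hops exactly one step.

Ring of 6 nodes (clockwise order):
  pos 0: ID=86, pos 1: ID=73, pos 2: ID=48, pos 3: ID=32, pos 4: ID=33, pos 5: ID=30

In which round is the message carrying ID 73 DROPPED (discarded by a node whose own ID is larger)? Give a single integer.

Answer: 5

Derivation:
Round 1: pos1(id73) recv 86: fwd; pos2(id48) recv 73: fwd; pos3(id32) recv 48: fwd; pos4(id33) recv 32: drop; pos5(id30) recv 33: fwd; pos0(id86) recv 30: drop
Round 2: pos2(id48) recv 86: fwd; pos3(id32) recv 73: fwd; pos4(id33) recv 48: fwd; pos0(id86) recv 33: drop
Round 3: pos3(id32) recv 86: fwd; pos4(id33) recv 73: fwd; pos5(id30) recv 48: fwd
Round 4: pos4(id33) recv 86: fwd; pos5(id30) recv 73: fwd; pos0(id86) recv 48: drop
Round 5: pos5(id30) recv 86: fwd; pos0(id86) recv 73: drop
Round 6: pos0(id86) recv 86: ELECTED
Message ID 73 originates at pos 1; dropped at pos 0 in round 5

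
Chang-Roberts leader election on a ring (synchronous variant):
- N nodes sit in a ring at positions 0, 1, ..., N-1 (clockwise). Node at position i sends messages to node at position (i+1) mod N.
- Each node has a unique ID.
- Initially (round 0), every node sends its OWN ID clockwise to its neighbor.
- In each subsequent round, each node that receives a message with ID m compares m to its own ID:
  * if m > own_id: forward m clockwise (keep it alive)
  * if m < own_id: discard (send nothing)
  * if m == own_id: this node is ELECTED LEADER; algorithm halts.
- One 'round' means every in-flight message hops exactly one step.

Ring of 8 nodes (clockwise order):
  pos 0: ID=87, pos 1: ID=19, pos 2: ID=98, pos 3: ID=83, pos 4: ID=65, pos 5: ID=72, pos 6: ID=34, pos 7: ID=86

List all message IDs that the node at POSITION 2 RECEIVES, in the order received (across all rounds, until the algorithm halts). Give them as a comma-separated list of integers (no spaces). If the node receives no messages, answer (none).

Answer: 19,87,98

Derivation:
Round 1: pos1(id19) recv 87: fwd; pos2(id98) recv 19: drop; pos3(id83) recv 98: fwd; pos4(id65) recv 83: fwd; pos5(id72) recv 65: drop; pos6(id34) recv 72: fwd; pos7(id86) recv 34: drop; pos0(id87) recv 86: drop
Round 2: pos2(id98) recv 87: drop; pos4(id65) recv 98: fwd; pos5(id72) recv 83: fwd; pos7(id86) recv 72: drop
Round 3: pos5(id72) recv 98: fwd; pos6(id34) recv 83: fwd
Round 4: pos6(id34) recv 98: fwd; pos7(id86) recv 83: drop
Round 5: pos7(id86) recv 98: fwd
Round 6: pos0(id87) recv 98: fwd
Round 7: pos1(id19) recv 98: fwd
Round 8: pos2(id98) recv 98: ELECTED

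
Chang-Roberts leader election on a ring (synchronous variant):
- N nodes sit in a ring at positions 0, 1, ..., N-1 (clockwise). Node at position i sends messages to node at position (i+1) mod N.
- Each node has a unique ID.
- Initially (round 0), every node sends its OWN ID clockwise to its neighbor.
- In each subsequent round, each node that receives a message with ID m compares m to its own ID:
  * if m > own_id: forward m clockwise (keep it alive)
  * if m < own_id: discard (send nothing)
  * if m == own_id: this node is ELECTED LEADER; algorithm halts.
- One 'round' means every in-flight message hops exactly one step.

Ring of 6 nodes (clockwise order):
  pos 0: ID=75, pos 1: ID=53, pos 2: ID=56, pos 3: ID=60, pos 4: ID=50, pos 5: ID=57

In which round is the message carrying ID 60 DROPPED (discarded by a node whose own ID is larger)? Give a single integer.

Round 1: pos1(id53) recv 75: fwd; pos2(id56) recv 53: drop; pos3(id60) recv 56: drop; pos4(id50) recv 60: fwd; pos5(id57) recv 50: drop; pos0(id75) recv 57: drop
Round 2: pos2(id56) recv 75: fwd; pos5(id57) recv 60: fwd
Round 3: pos3(id60) recv 75: fwd; pos0(id75) recv 60: drop
Round 4: pos4(id50) recv 75: fwd
Round 5: pos5(id57) recv 75: fwd
Round 6: pos0(id75) recv 75: ELECTED
Message ID 60 originates at pos 3; dropped at pos 0 in round 3

Answer: 3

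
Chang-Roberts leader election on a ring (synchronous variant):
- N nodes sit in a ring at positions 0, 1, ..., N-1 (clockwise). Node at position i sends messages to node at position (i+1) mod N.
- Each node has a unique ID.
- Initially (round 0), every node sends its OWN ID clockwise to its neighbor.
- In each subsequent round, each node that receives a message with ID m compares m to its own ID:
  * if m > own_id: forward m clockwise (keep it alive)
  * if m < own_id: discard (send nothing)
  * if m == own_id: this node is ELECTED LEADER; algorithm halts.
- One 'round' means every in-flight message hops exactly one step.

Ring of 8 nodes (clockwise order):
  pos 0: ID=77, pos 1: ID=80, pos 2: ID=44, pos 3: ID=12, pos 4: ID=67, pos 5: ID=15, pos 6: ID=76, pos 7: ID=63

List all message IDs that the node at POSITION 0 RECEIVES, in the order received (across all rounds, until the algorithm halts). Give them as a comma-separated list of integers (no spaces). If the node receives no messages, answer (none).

Round 1: pos1(id80) recv 77: drop; pos2(id44) recv 80: fwd; pos3(id12) recv 44: fwd; pos4(id67) recv 12: drop; pos5(id15) recv 67: fwd; pos6(id76) recv 15: drop; pos7(id63) recv 76: fwd; pos0(id77) recv 63: drop
Round 2: pos3(id12) recv 80: fwd; pos4(id67) recv 44: drop; pos6(id76) recv 67: drop; pos0(id77) recv 76: drop
Round 3: pos4(id67) recv 80: fwd
Round 4: pos5(id15) recv 80: fwd
Round 5: pos6(id76) recv 80: fwd
Round 6: pos7(id63) recv 80: fwd
Round 7: pos0(id77) recv 80: fwd
Round 8: pos1(id80) recv 80: ELECTED

Answer: 63,76,80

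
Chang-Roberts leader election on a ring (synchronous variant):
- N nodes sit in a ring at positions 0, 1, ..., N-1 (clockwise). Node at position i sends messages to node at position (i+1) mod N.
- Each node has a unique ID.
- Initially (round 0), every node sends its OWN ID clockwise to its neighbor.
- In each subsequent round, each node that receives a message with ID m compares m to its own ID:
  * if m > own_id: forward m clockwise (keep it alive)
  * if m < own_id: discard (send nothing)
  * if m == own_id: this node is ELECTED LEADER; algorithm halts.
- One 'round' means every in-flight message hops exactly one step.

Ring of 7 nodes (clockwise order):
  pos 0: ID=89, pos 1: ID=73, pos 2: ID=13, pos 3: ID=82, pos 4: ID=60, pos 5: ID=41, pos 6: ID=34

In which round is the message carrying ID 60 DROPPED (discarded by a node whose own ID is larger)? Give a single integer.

Round 1: pos1(id73) recv 89: fwd; pos2(id13) recv 73: fwd; pos3(id82) recv 13: drop; pos4(id60) recv 82: fwd; pos5(id41) recv 60: fwd; pos6(id34) recv 41: fwd; pos0(id89) recv 34: drop
Round 2: pos2(id13) recv 89: fwd; pos3(id82) recv 73: drop; pos5(id41) recv 82: fwd; pos6(id34) recv 60: fwd; pos0(id89) recv 41: drop
Round 3: pos3(id82) recv 89: fwd; pos6(id34) recv 82: fwd; pos0(id89) recv 60: drop
Round 4: pos4(id60) recv 89: fwd; pos0(id89) recv 82: drop
Round 5: pos5(id41) recv 89: fwd
Round 6: pos6(id34) recv 89: fwd
Round 7: pos0(id89) recv 89: ELECTED
Message ID 60 originates at pos 4; dropped at pos 0 in round 3

Answer: 3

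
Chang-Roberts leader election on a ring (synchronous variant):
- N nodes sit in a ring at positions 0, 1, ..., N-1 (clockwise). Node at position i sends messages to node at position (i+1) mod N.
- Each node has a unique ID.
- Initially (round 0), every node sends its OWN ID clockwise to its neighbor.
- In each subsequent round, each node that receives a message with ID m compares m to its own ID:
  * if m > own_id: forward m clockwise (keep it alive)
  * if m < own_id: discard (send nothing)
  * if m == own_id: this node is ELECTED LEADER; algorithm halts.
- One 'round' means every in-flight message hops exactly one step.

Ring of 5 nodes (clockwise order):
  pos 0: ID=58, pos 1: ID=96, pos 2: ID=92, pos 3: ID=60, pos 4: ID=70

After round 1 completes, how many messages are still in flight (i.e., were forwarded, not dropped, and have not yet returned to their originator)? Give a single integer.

Answer: 3

Derivation:
Round 1: pos1(id96) recv 58: drop; pos2(id92) recv 96: fwd; pos3(id60) recv 92: fwd; pos4(id70) recv 60: drop; pos0(id58) recv 70: fwd
After round 1: 3 messages still in flight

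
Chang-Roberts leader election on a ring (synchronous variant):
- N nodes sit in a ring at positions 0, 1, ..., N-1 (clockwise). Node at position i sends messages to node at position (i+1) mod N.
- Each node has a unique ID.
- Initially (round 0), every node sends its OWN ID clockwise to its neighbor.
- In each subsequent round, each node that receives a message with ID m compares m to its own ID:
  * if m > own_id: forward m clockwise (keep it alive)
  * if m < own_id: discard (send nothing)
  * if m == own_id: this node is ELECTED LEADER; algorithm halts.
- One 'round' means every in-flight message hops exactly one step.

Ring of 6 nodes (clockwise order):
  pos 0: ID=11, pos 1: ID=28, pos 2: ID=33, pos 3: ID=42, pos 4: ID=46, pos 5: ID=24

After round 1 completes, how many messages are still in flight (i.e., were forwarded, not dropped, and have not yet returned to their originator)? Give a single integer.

Round 1: pos1(id28) recv 11: drop; pos2(id33) recv 28: drop; pos3(id42) recv 33: drop; pos4(id46) recv 42: drop; pos5(id24) recv 46: fwd; pos0(id11) recv 24: fwd
After round 1: 2 messages still in flight

Answer: 2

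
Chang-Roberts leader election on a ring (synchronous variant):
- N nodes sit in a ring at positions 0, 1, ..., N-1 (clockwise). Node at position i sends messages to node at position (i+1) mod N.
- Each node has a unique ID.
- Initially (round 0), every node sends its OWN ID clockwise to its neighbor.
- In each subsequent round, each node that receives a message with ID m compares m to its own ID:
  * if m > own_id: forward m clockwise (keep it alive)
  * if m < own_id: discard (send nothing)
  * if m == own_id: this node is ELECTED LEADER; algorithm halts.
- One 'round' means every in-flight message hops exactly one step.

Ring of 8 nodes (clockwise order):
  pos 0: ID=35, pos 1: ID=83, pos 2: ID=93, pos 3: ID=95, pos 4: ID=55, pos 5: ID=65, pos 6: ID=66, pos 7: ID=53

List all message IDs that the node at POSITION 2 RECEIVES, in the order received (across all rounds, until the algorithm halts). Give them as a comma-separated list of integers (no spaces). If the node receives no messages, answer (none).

Answer: 83,95

Derivation:
Round 1: pos1(id83) recv 35: drop; pos2(id93) recv 83: drop; pos3(id95) recv 93: drop; pos4(id55) recv 95: fwd; pos5(id65) recv 55: drop; pos6(id66) recv 65: drop; pos7(id53) recv 66: fwd; pos0(id35) recv 53: fwd
Round 2: pos5(id65) recv 95: fwd; pos0(id35) recv 66: fwd; pos1(id83) recv 53: drop
Round 3: pos6(id66) recv 95: fwd; pos1(id83) recv 66: drop
Round 4: pos7(id53) recv 95: fwd
Round 5: pos0(id35) recv 95: fwd
Round 6: pos1(id83) recv 95: fwd
Round 7: pos2(id93) recv 95: fwd
Round 8: pos3(id95) recv 95: ELECTED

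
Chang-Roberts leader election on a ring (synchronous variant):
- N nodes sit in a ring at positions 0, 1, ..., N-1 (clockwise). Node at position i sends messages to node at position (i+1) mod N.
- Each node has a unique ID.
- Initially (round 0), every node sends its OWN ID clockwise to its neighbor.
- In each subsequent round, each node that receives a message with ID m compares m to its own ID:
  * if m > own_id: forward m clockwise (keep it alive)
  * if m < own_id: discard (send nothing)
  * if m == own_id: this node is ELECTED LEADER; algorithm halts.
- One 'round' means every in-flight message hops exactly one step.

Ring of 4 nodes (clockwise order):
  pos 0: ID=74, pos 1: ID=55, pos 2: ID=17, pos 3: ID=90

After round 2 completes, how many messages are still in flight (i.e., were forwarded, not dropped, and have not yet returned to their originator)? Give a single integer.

Round 1: pos1(id55) recv 74: fwd; pos2(id17) recv 55: fwd; pos3(id90) recv 17: drop; pos0(id74) recv 90: fwd
Round 2: pos2(id17) recv 74: fwd; pos3(id90) recv 55: drop; pos1(id55) recv 90: fwd
After round 2: 2 messages still in flight

Answer: 2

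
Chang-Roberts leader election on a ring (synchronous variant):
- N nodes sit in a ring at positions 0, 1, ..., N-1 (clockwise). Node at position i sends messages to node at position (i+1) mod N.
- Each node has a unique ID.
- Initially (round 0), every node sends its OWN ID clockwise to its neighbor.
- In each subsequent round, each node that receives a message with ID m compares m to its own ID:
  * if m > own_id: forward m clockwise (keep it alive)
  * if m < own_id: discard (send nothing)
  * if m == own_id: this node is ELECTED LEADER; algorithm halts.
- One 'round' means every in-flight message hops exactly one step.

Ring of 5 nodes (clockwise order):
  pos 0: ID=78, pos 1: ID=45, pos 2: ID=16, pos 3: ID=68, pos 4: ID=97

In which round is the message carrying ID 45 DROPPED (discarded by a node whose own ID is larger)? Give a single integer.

Answer: 2

Derivation:
Round 1: pos1(id45) recv 78: fwd; pos2(id16) recv 45: fwd; pos3(id68) recv 16: drop; pos4(id97) recv 68: drop; pos0(id78) recv 97: fwd
Round 2: pos2(id16) recv 78: fwd; pos3(id68) recv 45: drop; pos1(id45) recv 97: fwd
Round 3: pos3(id68) recv 78: fwd; pos2(id16) recv 97: fwd
Round 4: pos4(id97) recv 78: drop; pos3(id68) recv 97: fwd
Round 5: pos4(id97) recv 97: ELECTED
Message ID 45 originates at pos 1; dropped at pos 3 in round 2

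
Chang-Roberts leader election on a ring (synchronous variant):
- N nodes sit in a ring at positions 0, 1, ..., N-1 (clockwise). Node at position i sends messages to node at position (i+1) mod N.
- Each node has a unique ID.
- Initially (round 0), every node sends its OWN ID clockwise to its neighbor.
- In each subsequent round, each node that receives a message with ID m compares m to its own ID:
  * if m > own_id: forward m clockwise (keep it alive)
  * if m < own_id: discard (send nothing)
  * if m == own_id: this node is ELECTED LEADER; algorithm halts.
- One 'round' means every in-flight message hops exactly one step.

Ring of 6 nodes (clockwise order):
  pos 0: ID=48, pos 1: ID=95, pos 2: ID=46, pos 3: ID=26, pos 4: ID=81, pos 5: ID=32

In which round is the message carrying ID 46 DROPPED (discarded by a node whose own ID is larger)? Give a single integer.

Round 1: pos1(id95) recv 48: drop; pos2(id46) recv 95: fwd; pos3(id26) recv 46: fwd; pos4(id81) recv 26: drop; pos5(id32) recv 81: fwd; pos0(id48) recv 32: drop
Round 2: pos3(id26) recv 95: fwd; pos4(id81) recv 46: drop; pos0(id48) recv 81: fwd
Round 3: pos4(id81) recv 95: fwd; pos1(id95) recv 81: drop
Round 4: pos5(id32) recv 95: fwd
Round 5: pos0(id48) recv 95: fwd
Round 6: pos1(id95) recv 95: ELECTED
Message ID 46 originates at pos 2; dropped at pos 4 in round 2

Answer: 2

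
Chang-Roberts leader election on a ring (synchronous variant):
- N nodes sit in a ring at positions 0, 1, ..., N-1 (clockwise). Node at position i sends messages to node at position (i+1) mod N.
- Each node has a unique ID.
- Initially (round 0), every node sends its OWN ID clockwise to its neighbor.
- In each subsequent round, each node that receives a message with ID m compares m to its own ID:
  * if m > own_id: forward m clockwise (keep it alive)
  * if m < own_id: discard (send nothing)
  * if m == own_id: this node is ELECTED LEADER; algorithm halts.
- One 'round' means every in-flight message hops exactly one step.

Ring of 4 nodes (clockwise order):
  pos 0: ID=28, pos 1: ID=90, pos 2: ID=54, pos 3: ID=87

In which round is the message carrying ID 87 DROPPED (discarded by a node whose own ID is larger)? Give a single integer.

Answer: 2

Derivation:
Round 1: pos1(id90) recv 28: drop; pos2(id54) recv 90: fwd; pos3(id87) recv 54: drop; pos0(id28) recv 87: fwd
Round 2: pos3(id87) recv 90: fwd; pos1(id90) recv 87: drop
Round 3: pos0(id28) recv 90: fwd
Round 4: pos1(id90) recv 90: ELECTED
Message ID 87 originates at pos 3; dropped at pos 1 in round 2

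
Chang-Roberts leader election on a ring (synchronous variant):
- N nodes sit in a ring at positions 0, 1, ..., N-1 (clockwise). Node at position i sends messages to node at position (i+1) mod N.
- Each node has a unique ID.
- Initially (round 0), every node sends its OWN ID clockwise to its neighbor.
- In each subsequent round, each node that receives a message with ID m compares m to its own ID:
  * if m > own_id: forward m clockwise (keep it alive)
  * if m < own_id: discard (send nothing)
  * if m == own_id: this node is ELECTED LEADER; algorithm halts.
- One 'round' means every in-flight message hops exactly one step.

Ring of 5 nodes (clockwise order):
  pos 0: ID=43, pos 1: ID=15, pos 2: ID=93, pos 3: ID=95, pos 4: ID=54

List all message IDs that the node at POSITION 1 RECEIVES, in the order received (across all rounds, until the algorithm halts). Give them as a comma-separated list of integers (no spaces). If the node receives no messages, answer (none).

Answer: 43,54,95

Derivation:
Round 1: pos1(id15) recv 43: fwd; pos2(id93) recv 15: drop; pos3(id95) recv 93: drop; pos4(id54) recv 95: fwd; pos0(id43) recv 54: fwd
Round 2: pos2(id93) recv 43: drop; pos0(id43) recv 95: fwd; pos1(id15) recv 54: fwd
Round 3: pos1(id15) recv 95: fwd; pos2(id93) recv 54: drop
Round 4: pos2(id93) recv 95: fwd
Round 5: pos3(id95) recv 95: ELECTED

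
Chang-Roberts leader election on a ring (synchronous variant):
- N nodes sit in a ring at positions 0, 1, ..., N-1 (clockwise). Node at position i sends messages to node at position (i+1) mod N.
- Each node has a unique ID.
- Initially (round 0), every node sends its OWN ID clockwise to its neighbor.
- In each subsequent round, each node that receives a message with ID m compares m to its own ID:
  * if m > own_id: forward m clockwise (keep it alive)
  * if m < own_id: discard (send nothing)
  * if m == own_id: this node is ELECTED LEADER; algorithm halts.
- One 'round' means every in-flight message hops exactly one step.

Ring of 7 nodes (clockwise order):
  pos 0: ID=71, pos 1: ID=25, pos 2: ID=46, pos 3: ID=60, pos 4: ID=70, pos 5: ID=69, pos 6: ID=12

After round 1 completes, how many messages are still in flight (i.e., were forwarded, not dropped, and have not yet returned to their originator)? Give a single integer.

Answer: 3

Derivation:
Round 1: pos1(id25) recv 71: fwd; pos2(id46) recv 25: drop; pos3(id60) recv 46: drop; pos4(id70) recv 60: drop; pos5(id69) recv 70: fwd; pos6(id12) recv 69: fwd; pos0(id71) recv 12: drop
After round 1: 3 messages still in flight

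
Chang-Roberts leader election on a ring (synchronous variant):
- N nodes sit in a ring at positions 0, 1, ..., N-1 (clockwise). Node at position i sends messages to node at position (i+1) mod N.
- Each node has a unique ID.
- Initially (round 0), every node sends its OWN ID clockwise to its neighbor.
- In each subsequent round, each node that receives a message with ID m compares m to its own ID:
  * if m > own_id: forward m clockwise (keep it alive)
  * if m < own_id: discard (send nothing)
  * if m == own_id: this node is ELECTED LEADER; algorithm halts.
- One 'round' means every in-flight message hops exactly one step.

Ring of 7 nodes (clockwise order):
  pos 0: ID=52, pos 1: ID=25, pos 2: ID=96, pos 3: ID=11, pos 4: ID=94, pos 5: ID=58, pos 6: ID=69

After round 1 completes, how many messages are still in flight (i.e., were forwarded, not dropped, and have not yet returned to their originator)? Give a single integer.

Answer: 4

Derivation:
Round 1: pos1(id25) recv 52: fwd; pos2(id96) recv 25: drop; pos3(id11) recv 96: fwd; pos4(id94) recv 11: drop; pos5(id58) recv 94: fwd; pos6(id69) recv 58: drop; pos0(id52) recv 69: fwd
After round 1: 4 messages still in flight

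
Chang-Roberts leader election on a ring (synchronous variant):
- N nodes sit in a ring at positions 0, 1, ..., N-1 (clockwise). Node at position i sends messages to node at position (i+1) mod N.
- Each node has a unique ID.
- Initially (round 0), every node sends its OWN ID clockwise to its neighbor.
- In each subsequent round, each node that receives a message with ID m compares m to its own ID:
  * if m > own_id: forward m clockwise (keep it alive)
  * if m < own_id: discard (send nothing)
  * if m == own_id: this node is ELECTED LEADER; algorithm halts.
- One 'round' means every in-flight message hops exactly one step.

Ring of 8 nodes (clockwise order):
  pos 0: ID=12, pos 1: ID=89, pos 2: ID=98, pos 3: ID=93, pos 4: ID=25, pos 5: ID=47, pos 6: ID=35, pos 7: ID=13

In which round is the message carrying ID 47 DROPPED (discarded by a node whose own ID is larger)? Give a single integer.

Round 1: pos1(id89) recv 12: drop; pos2(id98) recv 89: drop; pos3(id93) recv 98: fwd; pos4(id25) recv 93: fwd; pos5(id47) recv 25: drop; pos6(id35) recv 47: fwd; pos7(id13) recv 35: fwd; pos0(id12) recv 13: fwd
Round 2: pos4(id25) recv 98: fwd; pos5(id47) recv 93: fwd; pos7(id13) recv 47: fwd; pos0(id12) recv 35: fwd; pos1(id89) recv 13: drop
Round 3: pos5(id47) recv 98: fwd; pos6(id35) recv 93: fwd; pos0(id12) recv 47: fwd; pos1(id89) recv 35: drop
Round 4: pos6(id35) recv 98: fwd; pos7(id13) recv 93: fwd; pos1(id89) recv 47: drop
Round 5: pos7(id13) recv 98: fwd; pos0(id12) recv 93: fwd
Round 6: pos0(id12) recv 98: fwd; pos1(id89) recv 93: fwd
Round 7: pos1(id89) recv 98: fwd; pos2(id98) recv 93: drop
Round 8: pos2(id98) recv 98: ELECTED
Message ID 47 originates at pos 5; dropped at pos 1 in round 4

Answer: 4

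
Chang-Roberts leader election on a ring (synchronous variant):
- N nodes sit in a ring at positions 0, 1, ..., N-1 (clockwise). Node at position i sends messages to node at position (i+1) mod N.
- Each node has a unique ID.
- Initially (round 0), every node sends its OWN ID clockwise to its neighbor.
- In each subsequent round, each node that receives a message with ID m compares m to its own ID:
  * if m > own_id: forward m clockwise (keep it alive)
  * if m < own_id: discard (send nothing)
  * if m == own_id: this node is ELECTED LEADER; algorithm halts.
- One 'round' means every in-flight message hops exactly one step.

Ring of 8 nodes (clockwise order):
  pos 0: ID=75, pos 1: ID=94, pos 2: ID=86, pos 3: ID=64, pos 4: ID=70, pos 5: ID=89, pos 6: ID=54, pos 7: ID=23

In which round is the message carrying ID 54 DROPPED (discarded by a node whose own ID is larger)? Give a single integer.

Answer: 2

Derivation:
Round 1: pos1(id94) recv 75: drop; pos2(id86) recv 94: fwd; pos3(id64) recv 86: fwd; pos4(id70) recv 64: drop; pos5(id89) recv 70: drop; pos6(id54) recv 89: fwd; pos7(id23) recv 54: fwd; pos0(id75) recv 23: drop
Round 2: pos3(id64) recv 94: fwd; pos4(id70) recv 86: fwd; pos7(id23) recv 89: fwd; pos0(id75) recv 54: drop
Round 3: pos4(id70) recv 94: fwd; pos5(id89) recv 86: drop; pos0(id75) recv 89: fwd
Round 4: pos5(id89) recv 94: fwd; pos1(id94) recv 89: drop
Round 5: pos6(id54) recv 94: fwd
Round 6: pos7(id23) recv 94: fwd
Round 7: pos0(id75) recv 94: fwd
Round 8: pos1(id94) recv 94: ELECTED
Message ID 54 originates at pos 6; dropped at pos 0 in round 2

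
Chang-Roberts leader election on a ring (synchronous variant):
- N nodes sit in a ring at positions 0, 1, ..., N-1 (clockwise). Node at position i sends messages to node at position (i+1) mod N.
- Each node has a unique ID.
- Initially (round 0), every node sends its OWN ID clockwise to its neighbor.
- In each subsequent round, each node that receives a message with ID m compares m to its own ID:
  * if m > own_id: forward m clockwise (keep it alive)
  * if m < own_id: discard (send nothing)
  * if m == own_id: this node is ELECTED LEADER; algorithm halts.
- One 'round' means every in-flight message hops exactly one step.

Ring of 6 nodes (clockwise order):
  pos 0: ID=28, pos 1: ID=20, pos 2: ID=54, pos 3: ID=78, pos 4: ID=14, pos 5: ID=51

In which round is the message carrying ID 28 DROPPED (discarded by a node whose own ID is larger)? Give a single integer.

Round 1: pos1(id20) recv 28: fwd; pos2(id54) recv 20: drop; pos3(id78) recv 54: drop; pos4(id14) recv 78: fwd; pos5(id51) recv 14: drop; pos0(id28) recv 51: fwd
Round 2: pos2(id54) recv 28: drop; pos5(id51) recv 78: fwd; pos1(id20) recv 51: fwd
Round 3: pos0(id28) recv 78: fwd; pos2(id54) recv 51: drop
Round 4: pos1(id20) recv 78: fwd
Round 5: pos2(id54) recv 78: fwd
Round 6: pos3(id78) recv 78: ELECTED
Message ID 28 originates at pos 0; dropped at pos 2 in round 2

Answer: 2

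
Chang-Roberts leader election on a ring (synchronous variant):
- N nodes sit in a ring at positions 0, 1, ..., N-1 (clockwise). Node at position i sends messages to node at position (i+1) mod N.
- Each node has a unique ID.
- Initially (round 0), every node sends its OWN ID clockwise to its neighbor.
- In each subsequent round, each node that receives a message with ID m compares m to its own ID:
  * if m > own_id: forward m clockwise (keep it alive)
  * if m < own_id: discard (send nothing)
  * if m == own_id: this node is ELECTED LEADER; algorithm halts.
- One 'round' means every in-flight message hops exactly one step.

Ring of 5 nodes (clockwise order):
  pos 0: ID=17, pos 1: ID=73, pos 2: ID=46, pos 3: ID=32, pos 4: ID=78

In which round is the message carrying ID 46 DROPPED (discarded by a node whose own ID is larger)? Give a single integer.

Answer: 2

Derivation:
Round 1: pos1(id73) recv 17: drop; pos2(id46) recv 73: fwd; pos3(id32) recv 46: fwd; pos4(id78) recv 32: drop; pos0(id17) recv 78: fwd
Round 2: pos3(id32) recv 73: fwd; pos4(id78) recv 46: drop; pos1(id73) recv 78: fwd
Round 3: pos4(id78) recv 73: drop; pos2(id46) recv 78: fwd
Round 4: pos3(id32) recv 78: fwd
Round 5: pos4(id78) recv 78: ELECTED
Message ID 46 originates at pos 2; dropped at pos 4 in round 2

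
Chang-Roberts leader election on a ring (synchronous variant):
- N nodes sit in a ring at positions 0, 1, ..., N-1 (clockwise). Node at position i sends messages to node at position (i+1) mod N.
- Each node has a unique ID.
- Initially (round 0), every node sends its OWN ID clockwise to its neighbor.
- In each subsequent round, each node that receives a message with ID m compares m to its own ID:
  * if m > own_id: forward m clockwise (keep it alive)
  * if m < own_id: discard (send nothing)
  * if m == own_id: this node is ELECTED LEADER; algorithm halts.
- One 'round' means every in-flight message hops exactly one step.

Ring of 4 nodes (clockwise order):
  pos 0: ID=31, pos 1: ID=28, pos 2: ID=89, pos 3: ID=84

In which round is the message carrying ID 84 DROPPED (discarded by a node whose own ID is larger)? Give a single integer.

Round 1: pos1(id28) recv 31: fwd; pos2(id89) recv 28: drop; pos3(id84) recv 89: fwd; pos0(id31) recv 84: fwd
Round 2: pos2(id89) recv 31: drop; pos0(id31) recv 89: fwd; pos1(id28) recv 84: fwd
Round 3: pos1(id28) recv 89: fwd; pos2(id89) recv 84: drop
Round 4: pos2(id89) recv 89: ELECTED
Message ID 84 originates at pos 3; dropped at pos 2 in round 3

Answer: 3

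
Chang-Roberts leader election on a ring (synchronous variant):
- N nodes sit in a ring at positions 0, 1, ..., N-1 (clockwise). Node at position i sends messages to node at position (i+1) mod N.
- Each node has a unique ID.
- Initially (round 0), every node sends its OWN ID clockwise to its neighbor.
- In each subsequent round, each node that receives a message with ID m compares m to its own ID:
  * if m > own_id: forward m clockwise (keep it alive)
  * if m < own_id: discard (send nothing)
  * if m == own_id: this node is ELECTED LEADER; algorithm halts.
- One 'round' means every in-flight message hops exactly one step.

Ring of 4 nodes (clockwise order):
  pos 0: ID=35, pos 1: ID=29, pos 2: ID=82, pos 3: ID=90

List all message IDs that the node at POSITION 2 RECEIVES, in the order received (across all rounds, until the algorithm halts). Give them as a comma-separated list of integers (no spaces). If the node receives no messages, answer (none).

Round 1: pos1(id29) recv 35: fwd; pos2(id82) recv 29: drop; pos3(id90) recv 82: drop; pos0(id35) recv 90: fwd
Round 2: pos2(id82) recv 35: drop; pos1(id29) recv 90: fwd
Round 3: pos2(id82) recv 90: fwd
Round 4: pos3(id90) recv 90: ELECTED

Answer: 29,35,90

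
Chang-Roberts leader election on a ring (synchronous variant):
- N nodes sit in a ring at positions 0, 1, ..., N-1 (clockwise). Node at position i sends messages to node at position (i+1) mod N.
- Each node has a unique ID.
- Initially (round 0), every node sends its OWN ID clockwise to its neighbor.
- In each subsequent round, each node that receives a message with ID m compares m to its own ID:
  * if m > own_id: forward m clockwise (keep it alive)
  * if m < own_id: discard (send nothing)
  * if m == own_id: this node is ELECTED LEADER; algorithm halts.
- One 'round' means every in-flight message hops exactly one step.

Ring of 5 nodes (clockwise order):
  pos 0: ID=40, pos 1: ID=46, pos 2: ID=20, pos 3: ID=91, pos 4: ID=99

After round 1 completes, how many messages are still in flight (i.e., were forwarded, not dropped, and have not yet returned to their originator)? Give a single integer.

Answer: 2

Derivation:
Round 1: pos1(id46) recv 40: drop; pos2(id20) recv 46: fwd; pos3(id91) recv 20: drop; pos4(id99) recv 91: drop; pos0(id40) recv 99: fwd
After round 1: 2 messages still in flight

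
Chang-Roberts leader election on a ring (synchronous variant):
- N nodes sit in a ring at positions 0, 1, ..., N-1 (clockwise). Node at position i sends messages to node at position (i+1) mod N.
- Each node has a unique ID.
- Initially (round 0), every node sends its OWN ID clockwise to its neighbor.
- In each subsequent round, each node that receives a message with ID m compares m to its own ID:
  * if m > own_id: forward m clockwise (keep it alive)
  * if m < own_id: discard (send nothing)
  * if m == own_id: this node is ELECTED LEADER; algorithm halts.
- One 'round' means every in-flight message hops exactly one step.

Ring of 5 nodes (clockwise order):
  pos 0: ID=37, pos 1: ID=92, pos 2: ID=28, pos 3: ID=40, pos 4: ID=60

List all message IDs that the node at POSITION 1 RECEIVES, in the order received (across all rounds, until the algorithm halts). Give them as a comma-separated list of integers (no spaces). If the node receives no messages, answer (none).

Answer: 37,60,92

Derivation:
Round 1: pos1(id92) recv 37: drop; pos2(id28) recv 92: fwd; pos3(id40) recv 28: drop; pos4(id60) recv 40: drop; pos0(id37) recv 60: fwd
Round 2: pos3(id40) recv 92: fwd; pos1(id92) recv 60: drop
Round 3: pos4(id60) recv 92: fwd
Round 4: pos0(id37) recv 92: fwd
Round 5: pos1(id92) recv 92: ELECTED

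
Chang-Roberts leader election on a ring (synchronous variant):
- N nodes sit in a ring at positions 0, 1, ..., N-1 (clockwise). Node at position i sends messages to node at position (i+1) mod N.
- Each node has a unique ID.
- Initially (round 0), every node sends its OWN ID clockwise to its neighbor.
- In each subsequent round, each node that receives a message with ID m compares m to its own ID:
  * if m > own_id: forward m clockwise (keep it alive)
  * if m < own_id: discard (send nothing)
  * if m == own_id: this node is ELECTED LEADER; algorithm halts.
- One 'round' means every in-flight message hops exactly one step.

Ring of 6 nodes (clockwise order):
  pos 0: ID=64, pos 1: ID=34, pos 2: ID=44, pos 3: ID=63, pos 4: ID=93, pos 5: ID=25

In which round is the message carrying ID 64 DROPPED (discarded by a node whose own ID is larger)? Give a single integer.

Answer: 4

Derivation:
Round 1: pos1(id34) recv 64: fwd; pos2(id44) recv 34: drop; pos3(id63) recv 44: drop; pos4(id93) recv 63: drop; pos5(id25) recv 93: fwd; pos0(id64) recv 25: drop
Round 2: pos2(id44) recv 64: fwd; pos0(id64) recv 93: fwd
Round 3: pos3(id63) recv 64: fwd; pos1(id34) recv 93: fwd
Round 4: pos4(id93) recv 64: drop; pos2(id44) recv 93: fwd
Round 5: pos3(id63) recv 93: fwd
Round 6: pos4(id93) recv 93: ELECTED
Message ID 64 originates at pos 0; dropped at pos 4 in round 4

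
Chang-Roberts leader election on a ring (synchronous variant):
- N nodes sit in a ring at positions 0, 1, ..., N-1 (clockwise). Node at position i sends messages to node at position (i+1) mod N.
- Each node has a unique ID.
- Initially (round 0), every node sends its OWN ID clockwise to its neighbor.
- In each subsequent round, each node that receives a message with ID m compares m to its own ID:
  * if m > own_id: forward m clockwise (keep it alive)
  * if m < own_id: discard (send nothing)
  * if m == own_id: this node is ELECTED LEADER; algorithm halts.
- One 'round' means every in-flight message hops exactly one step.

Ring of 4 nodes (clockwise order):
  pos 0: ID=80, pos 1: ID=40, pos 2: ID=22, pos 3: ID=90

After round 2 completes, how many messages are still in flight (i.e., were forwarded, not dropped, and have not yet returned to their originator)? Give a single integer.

Answer: 2

Derivation:
Round 1: pos1(id40) recv 80: fwd; pos2(id22) recv 40: fwd; pos3(id90) recv 22: drop; pos0(id80) recv 90: fwd
Round 2: pos2(id22) recv 80: fwd; pos3(id90) recv 40: drop; pos1(id40) recv 90: fwd
After round 2: 2 messages still in flight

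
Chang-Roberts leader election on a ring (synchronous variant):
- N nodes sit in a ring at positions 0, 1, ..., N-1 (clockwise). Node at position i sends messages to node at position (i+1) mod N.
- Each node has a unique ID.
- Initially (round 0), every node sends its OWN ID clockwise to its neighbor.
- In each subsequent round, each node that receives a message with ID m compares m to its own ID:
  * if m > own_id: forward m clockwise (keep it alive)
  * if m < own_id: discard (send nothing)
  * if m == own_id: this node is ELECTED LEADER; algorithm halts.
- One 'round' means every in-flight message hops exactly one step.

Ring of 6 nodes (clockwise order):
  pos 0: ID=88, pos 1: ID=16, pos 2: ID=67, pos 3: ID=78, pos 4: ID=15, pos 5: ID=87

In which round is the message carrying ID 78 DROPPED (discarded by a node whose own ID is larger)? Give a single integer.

Answer: 2

Derivation:
Round 1: pos1(id16) recv 88: fwd; pos2(id67) recv 16: drop; pos3(id78) recv 67: drop; pos4(id15) recv 78: fwd; pos5(id87) recv 15: drop; pos0(id88) recv 87: drop
Round 2: pos2(id67) recv 88: fwd; pos5(id87) recv 78: drop
Round 3: pos3(id78) recv 88: fwd
Round 4: pos4(id15) recv 88: fwd
Round 5: pos5(id87) recv 88: fwd
Round 6: pos0(id88) recv 88: ELECTED
Message ID 78 originates at pos 3; dropped at pos 5 in round 2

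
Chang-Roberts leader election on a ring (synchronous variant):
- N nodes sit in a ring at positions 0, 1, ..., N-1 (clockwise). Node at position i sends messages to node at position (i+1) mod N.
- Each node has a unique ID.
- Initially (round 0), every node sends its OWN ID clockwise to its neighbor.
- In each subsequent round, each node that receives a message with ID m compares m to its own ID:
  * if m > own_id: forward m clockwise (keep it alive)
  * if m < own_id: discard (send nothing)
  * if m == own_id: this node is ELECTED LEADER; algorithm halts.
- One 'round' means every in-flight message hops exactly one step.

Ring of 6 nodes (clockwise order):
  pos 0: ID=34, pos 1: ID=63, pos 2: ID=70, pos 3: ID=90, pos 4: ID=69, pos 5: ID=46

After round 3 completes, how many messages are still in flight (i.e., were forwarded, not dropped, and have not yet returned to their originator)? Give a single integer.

Answer: 2

Derivation:
Round 1: pos1(id63) recv 34: drop; pos2(id70) recv 63: drop; pos3(id90) recv 70: drop; pos4(id69) recv 90: fwd; pos5(id46) recv 69: fwd; pos0(id34) recv 46: fwd
Round 2: pos5(id46) recv 90: fwd; pos0(id34) recv 69: fwd; pos1(id63) recv 46: drop
Round 3: pos0(id34) recv 90: fwd; pos1(id63) recv 69: fwd
After round 3: 2 messages still in flight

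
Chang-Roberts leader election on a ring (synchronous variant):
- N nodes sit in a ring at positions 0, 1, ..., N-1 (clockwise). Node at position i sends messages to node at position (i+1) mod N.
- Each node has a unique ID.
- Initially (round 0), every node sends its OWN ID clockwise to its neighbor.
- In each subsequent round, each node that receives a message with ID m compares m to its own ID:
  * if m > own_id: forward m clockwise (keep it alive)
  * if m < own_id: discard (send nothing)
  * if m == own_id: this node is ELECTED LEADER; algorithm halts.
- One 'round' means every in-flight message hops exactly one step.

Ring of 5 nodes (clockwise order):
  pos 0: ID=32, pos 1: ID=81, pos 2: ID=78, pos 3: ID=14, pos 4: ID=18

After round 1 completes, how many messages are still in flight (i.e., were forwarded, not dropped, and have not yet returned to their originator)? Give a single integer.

Round 1: pos1(id81) recv 32: drop; pos2(id78) recv 81: fwd; pos3(id14) recv 78: fwd; pos4(id18) recv 14: drop; pos0(id32) recv 18: drop
After round 1: 2 messages still in flight

Answer: 2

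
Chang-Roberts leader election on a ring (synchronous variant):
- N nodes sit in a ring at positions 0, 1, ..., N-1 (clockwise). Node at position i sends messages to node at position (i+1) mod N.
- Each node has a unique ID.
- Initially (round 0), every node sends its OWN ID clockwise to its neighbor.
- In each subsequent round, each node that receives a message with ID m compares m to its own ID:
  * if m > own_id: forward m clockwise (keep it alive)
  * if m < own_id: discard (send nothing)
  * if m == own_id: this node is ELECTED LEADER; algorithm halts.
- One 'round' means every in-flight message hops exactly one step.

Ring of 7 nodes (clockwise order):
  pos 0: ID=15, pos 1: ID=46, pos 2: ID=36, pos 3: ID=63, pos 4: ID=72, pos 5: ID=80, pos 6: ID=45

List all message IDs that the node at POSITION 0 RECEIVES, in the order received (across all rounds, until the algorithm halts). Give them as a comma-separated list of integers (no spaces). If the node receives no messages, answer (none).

Round 1: pos1(id46) recv 15: drop; pos2(id36) recv 46: fwd; pos3(id63) recv 36: drop; pos4(id72) recv 63: drop; pos5(id80) recv 72: drop; pos6(id45) recv 80: fwd; pos0(id15) recv 45: fwd
Round 2: pos3(id63) recv 46: drop; pos0(id15) recv 80: fwd; pos1(id46) recv 45: drop
Round 3: pos1(id46) recv 80: fwd
Round 4: pos2(id36) recv 80: fwd
Round 5: pos3(id63) recv 80: fwd
Round 6: pos4(id72) recv 80: fwd
Round 7: pos5(id80) recv 80: ELECTED

Answer: 45,80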